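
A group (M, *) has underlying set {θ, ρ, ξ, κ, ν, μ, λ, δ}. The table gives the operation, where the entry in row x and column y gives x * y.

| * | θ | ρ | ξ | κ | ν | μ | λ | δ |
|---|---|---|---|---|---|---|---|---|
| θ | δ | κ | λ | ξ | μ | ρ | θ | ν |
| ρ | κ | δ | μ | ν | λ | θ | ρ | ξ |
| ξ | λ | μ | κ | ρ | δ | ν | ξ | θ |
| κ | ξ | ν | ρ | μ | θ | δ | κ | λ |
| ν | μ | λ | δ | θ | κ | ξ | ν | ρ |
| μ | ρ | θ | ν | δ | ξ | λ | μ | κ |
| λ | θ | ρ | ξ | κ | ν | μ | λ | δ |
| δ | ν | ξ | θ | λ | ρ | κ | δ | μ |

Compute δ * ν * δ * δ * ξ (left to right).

λ

δ * ν = ρ
ρ * δ = ξ
ξ * δ = θ
θ * ξ = λ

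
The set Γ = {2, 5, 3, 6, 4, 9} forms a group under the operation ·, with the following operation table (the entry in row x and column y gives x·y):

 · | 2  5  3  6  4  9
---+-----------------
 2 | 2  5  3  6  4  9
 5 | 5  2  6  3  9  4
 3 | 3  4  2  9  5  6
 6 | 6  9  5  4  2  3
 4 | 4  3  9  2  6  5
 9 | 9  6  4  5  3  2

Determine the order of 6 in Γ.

The identity element is 2 (its row matches the header).
6^1 = 6
6^2 = 6·6 = 4
6^3 = 4·6 = 2
The first power of 6 equal to the identity is 6^3, so ord(6) = 3.

3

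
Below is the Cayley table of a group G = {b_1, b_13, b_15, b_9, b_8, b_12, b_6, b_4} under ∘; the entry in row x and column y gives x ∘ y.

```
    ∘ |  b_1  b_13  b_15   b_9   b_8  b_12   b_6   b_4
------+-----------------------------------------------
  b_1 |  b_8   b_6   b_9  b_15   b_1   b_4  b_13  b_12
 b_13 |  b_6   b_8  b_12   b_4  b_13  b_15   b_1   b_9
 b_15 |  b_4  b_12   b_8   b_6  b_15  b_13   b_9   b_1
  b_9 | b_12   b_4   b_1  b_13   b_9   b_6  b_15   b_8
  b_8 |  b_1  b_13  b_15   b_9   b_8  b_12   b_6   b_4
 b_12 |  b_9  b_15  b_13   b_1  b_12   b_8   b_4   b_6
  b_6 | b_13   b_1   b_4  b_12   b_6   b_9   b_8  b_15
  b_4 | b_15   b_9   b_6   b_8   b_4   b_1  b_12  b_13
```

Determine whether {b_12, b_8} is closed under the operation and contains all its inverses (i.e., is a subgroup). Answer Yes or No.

Yes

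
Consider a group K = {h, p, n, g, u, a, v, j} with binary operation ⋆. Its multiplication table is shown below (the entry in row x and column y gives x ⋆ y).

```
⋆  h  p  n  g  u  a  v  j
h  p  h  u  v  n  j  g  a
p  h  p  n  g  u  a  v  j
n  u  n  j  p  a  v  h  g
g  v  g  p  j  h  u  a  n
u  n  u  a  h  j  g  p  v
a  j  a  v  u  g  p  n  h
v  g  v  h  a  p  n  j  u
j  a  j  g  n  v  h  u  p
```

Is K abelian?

Yes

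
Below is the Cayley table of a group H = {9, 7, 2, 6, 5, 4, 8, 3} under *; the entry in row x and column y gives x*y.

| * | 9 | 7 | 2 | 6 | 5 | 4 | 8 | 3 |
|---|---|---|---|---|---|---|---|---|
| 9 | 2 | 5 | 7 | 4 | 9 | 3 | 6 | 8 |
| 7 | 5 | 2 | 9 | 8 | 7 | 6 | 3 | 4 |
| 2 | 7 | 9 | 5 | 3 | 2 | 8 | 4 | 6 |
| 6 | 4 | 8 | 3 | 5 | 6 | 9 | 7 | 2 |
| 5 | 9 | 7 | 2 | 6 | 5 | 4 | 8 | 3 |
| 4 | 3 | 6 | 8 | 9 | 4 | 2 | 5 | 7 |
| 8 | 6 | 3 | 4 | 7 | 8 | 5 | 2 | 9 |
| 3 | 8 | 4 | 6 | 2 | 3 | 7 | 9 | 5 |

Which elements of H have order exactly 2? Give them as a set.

{2, 3, 6}

Identity is 5. Compute the order of each non-identity element by repeated multiplication:
  9: 9 → 2 → 7 → 5  (order 4)
  7: 7 → 2 → 9 → 5  (order 4)
  2: 2 → 5  (order 2)
  6: 6 → 5  (order 2)
  4: 4 → 2 → 8 → 5  (order 4)
  8: 8 → 2 → 4 → 5  (order 4)
  3: 3 → 5  (order 2)
Elements of order 2: {2, 3, 6}.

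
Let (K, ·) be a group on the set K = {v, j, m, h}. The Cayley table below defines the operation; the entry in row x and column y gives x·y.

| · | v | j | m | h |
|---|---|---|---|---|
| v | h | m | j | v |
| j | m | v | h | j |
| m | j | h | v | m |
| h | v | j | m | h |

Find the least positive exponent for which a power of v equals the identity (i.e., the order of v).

2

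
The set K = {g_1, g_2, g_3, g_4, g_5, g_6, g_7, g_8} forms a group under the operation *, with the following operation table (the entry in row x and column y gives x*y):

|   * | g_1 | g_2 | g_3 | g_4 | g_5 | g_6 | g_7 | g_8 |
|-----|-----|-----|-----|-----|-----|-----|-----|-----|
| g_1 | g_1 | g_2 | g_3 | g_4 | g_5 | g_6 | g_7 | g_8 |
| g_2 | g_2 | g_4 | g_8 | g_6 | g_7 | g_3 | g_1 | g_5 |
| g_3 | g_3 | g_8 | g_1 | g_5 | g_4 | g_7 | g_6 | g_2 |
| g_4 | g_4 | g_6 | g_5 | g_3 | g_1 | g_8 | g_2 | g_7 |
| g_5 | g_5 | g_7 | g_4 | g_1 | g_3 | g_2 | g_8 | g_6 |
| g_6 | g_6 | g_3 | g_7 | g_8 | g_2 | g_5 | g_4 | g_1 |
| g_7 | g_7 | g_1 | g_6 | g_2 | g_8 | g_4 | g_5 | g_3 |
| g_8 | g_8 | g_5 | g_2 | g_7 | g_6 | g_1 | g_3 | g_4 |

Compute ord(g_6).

The identity element is g_1 (its row matches the header).
g_6^1 = g_6
g_6^2 = g_6*g_6 = g_5
g_6^3 = g_5*g_6 = g_2
g_6^4 = g_2*g_6 = g_3
g_6^5 = g_3*g_6 = g_7
g_6^6 = g_7*g_6 = g_4
g_6^7 = g_4*g_6 = g_8
g_6^8 = g_8*g_6 = g_1
The first power of g_6 equal to the identity is g_6^8, so ord(g_6) = 8.
(Structurally, K here is isomorphic to the cyclic group Z_8.)

8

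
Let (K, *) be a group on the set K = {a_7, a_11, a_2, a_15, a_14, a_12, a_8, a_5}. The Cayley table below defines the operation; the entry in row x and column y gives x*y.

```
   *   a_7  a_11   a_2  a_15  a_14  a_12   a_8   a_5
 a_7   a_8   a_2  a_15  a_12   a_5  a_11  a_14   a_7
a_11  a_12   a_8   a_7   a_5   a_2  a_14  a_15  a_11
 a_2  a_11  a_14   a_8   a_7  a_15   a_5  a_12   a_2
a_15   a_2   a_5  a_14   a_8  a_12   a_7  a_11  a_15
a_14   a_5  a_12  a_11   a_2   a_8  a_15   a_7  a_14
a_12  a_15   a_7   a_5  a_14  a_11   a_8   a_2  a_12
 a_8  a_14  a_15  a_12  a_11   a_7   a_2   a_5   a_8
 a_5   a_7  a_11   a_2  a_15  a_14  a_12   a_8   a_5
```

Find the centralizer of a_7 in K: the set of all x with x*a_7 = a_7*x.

{a_14, a_5, a_7, a_8}

Compare row a_7 with column a_7 entry by entry.
a_14*a_7 = a_5 = a_7*a_14, so a_14 commutes with a_7.
a_2*a_7 = a_11 but a_7*a_2 = a_15, so a_2 does not.
Collecting the elements that commute with a_7: C(a_7) = {a_14, a_5, a_7, a_8}.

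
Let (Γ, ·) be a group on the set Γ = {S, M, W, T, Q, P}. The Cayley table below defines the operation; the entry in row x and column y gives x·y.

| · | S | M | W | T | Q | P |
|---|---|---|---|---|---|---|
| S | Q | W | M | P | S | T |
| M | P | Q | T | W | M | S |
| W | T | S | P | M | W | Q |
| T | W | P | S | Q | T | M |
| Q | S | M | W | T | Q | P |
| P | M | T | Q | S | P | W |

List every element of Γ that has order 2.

{M, S, T}

Identity is Q. Compute the order of each non-identity element by repeated multiplication:
  S: S → Q  (order 2)
  M: M → Q  (order 2)
  W: W → P → Q  (order 3)
  T: T → Q  (order 2)
  P: P → W → Q  (order 3)
Elements of order 2: {M, S, T}.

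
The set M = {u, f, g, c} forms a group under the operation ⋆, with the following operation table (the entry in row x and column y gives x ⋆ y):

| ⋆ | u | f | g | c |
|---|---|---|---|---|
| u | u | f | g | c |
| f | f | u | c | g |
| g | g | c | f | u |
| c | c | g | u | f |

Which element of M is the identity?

The identity e satisfies e ⋆ x = x for all x, so its row in the table reproduces the column headers.
Row u reads: u, f, g, c — exactly the header order. So u is the identity.

u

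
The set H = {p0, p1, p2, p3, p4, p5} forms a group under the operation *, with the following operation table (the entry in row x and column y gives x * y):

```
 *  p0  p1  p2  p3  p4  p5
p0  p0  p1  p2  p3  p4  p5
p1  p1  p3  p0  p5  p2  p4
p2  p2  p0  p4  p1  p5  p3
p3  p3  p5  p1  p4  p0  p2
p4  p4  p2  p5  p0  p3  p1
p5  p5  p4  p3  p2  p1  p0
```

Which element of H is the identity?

The identity e satisfies e * x = x for all x, so its row in the table reproduces the column headers.
Row p0 reads: p0, p1, p2, p3, p4, p5 — exactly the header order. So p0 is the identity.

p0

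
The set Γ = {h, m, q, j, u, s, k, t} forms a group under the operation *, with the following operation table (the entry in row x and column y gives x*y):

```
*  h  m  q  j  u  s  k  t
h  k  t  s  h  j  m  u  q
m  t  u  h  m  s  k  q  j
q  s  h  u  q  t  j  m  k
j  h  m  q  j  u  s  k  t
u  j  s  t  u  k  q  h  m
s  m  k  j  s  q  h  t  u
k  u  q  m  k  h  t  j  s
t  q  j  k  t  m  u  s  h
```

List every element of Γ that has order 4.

{h, u}

Identity is j. Compute the order of each non-identity element by repeated multiplication:
  h: h → k → u → j  (order 4)
  m: m → u → s → k → q → h → t → j  (order 8)
  q: q → u → t → k → m → h → s → j  (order 8)
  u: u → k → h → j  (order 4)
  s: s → h → m → k → t → u → q → j  (order 8)
  k: k → j  (order 2)
  t: t → h → q → k → s → u → m → j  (order 8)
Elements of order 4: {h, u}.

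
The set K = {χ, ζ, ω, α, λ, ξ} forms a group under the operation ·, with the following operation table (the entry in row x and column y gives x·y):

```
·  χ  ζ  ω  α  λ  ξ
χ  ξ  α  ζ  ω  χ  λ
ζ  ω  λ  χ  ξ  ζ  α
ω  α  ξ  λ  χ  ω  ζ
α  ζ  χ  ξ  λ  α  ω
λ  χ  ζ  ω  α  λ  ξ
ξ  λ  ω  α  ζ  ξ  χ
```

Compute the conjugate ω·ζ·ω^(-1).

The identity is λ. In row ω, the entry λ sits in column ω, so ω^(-1) = ω.
ω·ζ = ξ
ξ·ω = α

α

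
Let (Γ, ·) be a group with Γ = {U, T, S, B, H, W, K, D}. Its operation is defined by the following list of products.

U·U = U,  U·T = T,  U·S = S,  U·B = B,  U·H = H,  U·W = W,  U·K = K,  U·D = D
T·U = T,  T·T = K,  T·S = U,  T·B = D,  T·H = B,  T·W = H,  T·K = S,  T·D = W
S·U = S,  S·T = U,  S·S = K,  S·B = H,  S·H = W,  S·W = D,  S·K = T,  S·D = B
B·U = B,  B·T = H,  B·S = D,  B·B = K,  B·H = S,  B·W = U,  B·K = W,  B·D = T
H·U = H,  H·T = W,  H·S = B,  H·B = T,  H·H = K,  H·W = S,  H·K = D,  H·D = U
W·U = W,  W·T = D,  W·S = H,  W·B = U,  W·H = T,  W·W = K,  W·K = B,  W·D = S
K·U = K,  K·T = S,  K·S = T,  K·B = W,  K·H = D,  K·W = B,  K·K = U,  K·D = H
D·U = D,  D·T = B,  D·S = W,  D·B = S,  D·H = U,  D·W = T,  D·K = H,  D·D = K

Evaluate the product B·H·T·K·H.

B·H = S
S·T = U
U·K = K
K·H = D
(Structurally, Γ here is isomorphic to the quaternion group Q_8.)

D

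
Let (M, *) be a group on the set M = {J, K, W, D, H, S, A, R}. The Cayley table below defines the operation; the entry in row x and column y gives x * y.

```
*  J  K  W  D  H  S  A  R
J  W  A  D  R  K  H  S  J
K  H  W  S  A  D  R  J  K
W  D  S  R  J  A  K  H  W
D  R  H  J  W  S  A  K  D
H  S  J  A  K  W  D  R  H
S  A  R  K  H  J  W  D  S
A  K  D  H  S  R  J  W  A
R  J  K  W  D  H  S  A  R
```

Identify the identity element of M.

The identity e satisfies e * x = x for all x, so its row in the table reproduces the column headers.
Row R reads: J, K, W, D, H, S, A, R — exactly the header order. So R is the identity.

R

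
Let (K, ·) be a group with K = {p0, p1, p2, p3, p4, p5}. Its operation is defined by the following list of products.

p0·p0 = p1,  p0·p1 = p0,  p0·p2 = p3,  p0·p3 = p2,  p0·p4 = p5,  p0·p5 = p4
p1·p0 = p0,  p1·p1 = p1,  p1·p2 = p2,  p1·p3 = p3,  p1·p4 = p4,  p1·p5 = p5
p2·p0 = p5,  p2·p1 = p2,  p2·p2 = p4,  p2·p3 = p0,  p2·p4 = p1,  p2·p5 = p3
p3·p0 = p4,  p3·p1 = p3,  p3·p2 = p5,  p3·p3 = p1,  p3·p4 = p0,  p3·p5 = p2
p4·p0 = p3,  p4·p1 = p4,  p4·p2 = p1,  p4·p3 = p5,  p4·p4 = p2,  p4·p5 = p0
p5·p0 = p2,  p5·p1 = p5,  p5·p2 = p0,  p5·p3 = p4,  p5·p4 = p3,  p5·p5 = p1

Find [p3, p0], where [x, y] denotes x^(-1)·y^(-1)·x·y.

p2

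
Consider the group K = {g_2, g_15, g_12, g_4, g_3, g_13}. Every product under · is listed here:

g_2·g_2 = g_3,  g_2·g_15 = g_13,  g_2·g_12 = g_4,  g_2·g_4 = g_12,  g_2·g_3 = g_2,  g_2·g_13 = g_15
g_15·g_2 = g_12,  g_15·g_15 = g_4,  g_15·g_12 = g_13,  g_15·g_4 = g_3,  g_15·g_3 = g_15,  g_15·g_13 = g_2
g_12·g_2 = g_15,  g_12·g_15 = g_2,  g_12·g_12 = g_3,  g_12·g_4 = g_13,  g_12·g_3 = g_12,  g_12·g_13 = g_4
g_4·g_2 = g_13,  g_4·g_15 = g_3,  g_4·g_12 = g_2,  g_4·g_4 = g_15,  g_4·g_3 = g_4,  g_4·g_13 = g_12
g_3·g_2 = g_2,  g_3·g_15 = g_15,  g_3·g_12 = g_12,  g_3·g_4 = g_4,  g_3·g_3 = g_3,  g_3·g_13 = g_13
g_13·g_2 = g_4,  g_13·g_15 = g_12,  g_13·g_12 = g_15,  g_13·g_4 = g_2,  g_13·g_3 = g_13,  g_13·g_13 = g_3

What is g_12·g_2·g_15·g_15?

g_12·g_2 = g_15
g_15·g_15 = g_4
g_4·g_15 = g_3

g_3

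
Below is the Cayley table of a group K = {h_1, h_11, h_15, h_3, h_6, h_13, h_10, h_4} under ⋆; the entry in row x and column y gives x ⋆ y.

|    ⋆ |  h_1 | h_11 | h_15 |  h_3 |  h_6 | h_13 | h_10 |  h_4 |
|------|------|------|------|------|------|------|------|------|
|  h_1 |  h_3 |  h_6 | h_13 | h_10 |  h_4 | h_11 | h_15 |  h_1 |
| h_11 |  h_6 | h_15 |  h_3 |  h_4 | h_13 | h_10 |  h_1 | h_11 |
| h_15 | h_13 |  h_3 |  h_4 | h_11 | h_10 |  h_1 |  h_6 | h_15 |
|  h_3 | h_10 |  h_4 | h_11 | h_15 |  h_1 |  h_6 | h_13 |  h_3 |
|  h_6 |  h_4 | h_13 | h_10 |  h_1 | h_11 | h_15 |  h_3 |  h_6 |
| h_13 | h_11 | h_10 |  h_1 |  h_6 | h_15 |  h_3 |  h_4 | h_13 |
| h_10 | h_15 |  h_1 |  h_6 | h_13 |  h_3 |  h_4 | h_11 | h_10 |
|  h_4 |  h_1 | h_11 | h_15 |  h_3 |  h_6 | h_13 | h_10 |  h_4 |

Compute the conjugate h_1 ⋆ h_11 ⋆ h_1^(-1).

h_11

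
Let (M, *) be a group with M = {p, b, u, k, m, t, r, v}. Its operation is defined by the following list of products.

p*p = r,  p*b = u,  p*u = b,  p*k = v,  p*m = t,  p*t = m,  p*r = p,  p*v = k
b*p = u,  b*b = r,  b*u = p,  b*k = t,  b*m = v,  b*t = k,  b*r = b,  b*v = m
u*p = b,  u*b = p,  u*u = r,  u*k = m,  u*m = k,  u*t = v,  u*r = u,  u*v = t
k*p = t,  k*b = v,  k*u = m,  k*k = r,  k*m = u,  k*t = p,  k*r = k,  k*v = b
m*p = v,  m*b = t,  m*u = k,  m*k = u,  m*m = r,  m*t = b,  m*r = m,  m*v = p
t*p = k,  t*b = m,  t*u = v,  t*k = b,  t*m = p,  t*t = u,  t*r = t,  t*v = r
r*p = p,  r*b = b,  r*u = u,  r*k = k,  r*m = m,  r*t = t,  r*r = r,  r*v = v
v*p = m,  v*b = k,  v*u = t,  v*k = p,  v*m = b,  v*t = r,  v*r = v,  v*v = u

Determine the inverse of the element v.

First locate the identity: row r matches the header, so r is the identity.
Scan row v for r: v * t = r. Hence v^(-1) = t.
(Structurally, M here is isomorphic to the dihedral group D_4.)

t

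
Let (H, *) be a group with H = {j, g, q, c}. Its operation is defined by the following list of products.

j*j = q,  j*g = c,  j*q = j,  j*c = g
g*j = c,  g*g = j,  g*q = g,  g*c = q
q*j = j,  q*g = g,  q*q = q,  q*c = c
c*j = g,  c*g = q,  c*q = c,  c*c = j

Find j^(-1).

First locate the identity: row q matches the header, so q is the identity.
Scan row j for q: j * j = q. Hence j^(-1) = j.
(Structurally, H here is isomorphic to the cyclic group Z_4.)

j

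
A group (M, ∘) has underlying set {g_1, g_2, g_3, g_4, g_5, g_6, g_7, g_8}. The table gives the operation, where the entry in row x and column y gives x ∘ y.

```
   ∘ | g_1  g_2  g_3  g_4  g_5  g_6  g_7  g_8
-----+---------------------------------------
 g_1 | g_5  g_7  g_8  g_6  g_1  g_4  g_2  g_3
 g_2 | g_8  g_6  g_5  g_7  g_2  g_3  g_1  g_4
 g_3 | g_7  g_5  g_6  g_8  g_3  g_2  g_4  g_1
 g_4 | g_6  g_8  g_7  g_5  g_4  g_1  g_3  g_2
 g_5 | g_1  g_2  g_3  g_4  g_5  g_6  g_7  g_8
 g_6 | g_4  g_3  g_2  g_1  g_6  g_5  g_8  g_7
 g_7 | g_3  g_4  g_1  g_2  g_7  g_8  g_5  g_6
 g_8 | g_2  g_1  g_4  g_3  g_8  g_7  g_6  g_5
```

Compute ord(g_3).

4

The identity element is g_5 (its row matches the header).
g_3^1 = g_3
g_3^2 = g_3 ∘ g_3 = g_6
g_3^3 = g_6 ∘ g_3 = g_2
g_3^4 = g_2 ∘ g_3 = g_5
The first power of g_3 equal to the identity is g_3^4, so ord(g_3) = 4.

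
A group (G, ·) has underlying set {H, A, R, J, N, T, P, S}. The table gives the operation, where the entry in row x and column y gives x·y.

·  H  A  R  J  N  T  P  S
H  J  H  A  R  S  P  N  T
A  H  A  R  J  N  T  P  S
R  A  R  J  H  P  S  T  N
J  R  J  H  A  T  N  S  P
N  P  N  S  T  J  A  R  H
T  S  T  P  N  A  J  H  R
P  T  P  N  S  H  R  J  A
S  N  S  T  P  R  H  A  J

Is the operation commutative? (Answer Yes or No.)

No

R·S = N but S·R = T.
Since R and S do not commute, G is not abelian.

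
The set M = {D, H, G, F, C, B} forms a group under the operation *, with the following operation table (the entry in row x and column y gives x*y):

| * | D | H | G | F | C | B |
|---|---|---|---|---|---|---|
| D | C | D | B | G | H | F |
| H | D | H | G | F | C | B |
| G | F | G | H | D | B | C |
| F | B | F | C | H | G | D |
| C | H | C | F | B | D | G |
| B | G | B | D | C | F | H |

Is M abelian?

C*B = G but B*C = F.
Since C and B do not commute, M is not abelian.

No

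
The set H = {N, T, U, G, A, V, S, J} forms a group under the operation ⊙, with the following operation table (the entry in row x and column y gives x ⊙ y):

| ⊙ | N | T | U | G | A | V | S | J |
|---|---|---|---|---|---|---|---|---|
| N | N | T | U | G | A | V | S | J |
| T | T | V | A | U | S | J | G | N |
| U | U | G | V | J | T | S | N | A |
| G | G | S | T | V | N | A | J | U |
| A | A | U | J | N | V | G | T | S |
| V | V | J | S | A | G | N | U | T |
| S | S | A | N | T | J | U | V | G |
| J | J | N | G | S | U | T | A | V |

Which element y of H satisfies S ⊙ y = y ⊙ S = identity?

First locate the identity: row N matches the header, so N is the identity.
Scan row S for N: S ⊙ U = N. Hence S^(-1) = U.

U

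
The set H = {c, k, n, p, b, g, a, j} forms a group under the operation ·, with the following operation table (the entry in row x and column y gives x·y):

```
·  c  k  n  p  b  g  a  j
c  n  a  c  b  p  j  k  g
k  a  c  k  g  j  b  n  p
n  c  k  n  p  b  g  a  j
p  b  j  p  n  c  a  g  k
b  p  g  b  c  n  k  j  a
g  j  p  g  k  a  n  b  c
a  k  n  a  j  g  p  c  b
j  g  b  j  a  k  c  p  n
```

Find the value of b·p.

c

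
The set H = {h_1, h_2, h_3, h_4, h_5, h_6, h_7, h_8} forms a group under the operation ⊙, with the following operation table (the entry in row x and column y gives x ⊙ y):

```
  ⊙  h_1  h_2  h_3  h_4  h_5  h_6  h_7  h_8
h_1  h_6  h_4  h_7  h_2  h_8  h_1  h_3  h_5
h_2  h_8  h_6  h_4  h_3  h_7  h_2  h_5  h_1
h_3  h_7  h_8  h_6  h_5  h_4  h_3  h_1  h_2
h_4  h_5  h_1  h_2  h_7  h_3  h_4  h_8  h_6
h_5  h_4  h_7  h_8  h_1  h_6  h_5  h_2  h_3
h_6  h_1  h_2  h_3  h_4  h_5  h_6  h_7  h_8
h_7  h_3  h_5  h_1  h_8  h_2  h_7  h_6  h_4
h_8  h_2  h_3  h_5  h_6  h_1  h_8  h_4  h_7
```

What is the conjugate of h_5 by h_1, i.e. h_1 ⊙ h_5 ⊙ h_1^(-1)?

The identity is h_6. In row h_1, the entry h_6 sits in column h_1, so h_1^(-1) = h_1.
h_1 ⊙ h_5 = h_8
h_8 ⊙ h_1 = h_2

h_2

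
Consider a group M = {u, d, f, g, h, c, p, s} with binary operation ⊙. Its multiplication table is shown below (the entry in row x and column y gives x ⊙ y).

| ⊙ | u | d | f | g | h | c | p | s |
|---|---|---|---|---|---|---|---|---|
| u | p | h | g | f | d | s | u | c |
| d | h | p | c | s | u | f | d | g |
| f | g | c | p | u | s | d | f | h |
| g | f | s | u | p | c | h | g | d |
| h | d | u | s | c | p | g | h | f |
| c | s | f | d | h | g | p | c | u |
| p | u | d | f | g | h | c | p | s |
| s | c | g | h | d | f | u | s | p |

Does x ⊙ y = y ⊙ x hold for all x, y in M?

Check whether the table is symmetric across its main diagonal.
Every entry (row x, col y) equals the entry (row y, col x), so M is abelian.
(In fact M ≅ the elementary abelian group (Z_2)^3.)

Yes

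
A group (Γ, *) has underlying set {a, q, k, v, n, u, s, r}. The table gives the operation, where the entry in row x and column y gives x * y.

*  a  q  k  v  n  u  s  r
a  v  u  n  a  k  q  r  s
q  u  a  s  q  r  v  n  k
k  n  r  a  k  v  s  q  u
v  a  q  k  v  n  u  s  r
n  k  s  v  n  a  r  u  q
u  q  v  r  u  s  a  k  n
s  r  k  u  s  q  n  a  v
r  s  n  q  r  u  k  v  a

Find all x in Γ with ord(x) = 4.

{k, n, q, r, s, u}

Identity is v. Compute the order of each non-identity element by repeated multiplication:
  a: a → v  (order 2)
  q: q → a → u → v  (order 4)
  k: k → a → n → v  (order 4)
  n: n → a → k → v  (order 4)
  u: u → a → q → v  (order 4)
  s: s → a → r → v  (order 4)
  r: r → a → s → v  (order 4)
Elements of order 4: {k, n, q, r, s, u}.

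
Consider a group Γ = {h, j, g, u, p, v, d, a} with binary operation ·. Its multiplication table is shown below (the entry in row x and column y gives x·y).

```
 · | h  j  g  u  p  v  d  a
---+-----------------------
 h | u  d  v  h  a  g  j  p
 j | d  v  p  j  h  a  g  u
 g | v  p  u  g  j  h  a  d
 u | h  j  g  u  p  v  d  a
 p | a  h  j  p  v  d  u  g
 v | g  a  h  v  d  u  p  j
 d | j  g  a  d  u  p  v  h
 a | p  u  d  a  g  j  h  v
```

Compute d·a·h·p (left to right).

p

d·a = h
h·h = u
u·p = p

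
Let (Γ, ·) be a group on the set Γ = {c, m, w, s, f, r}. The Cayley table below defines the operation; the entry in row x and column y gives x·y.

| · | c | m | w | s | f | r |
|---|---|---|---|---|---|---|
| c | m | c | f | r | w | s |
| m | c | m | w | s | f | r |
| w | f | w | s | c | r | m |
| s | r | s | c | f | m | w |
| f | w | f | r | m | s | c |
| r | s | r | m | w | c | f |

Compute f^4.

f

f^1 = f
f^2 = f·f = s
f^3 = s·f = m
f^4 = m·f = f
(Structurally, Γ here is isomorphic to the cyclic group Z_6.)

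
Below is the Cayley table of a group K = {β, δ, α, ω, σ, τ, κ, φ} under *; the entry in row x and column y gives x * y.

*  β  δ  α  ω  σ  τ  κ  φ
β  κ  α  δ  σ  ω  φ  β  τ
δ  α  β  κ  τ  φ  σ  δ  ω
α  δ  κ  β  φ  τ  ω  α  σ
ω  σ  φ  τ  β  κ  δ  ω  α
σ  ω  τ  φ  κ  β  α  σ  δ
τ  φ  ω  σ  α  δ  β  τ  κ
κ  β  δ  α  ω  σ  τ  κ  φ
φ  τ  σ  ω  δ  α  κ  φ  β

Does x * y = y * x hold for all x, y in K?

σ * τ = α but τ * σ = δ.
Since σ and τ do not commute, K is not abelian.

No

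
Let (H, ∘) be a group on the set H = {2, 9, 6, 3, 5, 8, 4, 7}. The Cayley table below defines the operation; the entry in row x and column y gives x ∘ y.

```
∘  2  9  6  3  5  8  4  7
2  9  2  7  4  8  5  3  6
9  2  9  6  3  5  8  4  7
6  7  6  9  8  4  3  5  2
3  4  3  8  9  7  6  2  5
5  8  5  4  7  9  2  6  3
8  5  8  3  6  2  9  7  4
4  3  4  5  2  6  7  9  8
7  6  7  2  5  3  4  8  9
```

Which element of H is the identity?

9

The identity e satisfies e ∘ x = x for all x, so its row in the table reproduces the column headers.
Row 9 reads: 2, 9, 6, 3, 5, 8, 4, 7 — exactly the header order. So 9 is the identity.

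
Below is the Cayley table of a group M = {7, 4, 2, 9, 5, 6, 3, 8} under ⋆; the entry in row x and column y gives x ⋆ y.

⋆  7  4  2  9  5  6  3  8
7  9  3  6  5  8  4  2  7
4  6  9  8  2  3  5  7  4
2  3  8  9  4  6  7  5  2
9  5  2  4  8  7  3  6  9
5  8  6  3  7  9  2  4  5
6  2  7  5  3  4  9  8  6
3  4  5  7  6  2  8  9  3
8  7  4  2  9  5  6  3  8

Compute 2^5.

2^1 = 2
2^2 = 2 ⋆ 2 = 9
2^3 = 9 ⋆ 2 = 4
2^4 = 4 ⋆ 2 = 8
2^5 = 8 ⋆ 2 = 2

2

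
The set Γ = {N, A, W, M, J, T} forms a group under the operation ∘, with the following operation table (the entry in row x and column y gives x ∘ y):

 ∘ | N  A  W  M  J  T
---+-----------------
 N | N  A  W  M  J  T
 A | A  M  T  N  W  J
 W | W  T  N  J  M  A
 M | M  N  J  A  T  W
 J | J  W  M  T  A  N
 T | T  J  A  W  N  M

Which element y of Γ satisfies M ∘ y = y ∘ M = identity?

First locate the identity: row N matches the header, so N is the identity.
Scan row M for N: M ∘ A = N. Hence M^(-1) = A.
(Structurally, Γ here is isomorphic to the cyclic group Z_6.)

A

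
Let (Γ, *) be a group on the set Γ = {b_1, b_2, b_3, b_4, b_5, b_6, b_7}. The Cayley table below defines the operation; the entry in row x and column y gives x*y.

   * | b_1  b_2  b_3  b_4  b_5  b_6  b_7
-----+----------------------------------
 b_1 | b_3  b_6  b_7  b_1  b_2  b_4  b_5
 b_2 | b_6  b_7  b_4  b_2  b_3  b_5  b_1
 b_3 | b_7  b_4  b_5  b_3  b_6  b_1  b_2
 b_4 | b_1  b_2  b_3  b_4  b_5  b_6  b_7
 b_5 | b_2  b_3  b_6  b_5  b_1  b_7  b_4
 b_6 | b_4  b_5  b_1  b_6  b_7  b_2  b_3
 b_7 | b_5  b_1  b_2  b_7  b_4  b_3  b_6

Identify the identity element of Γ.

The identity e satisfies e*x = x for all x, so its row in the table reproduces the column headers.
Row b_4 reads: b_1, b_2, b_3, b_4, b_5, b_6, b_7 — exactly the header order. So b_4 is the identity.

b_4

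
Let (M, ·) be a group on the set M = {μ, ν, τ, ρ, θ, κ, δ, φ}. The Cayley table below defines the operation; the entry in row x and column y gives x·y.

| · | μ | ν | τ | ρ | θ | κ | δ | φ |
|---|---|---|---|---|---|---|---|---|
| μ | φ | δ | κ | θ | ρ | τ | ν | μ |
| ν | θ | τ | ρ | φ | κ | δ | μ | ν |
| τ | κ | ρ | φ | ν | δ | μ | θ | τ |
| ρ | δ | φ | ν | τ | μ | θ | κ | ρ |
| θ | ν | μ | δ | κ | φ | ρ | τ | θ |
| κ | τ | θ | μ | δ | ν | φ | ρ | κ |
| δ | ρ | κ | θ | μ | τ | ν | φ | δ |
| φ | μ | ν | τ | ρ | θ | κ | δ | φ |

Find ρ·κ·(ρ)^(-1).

μ

The identity is φ. In row ρ, the entry φ sits in column ν, so ρ^(-1) = ν.
ρ·κ = θ
θ·ν = μ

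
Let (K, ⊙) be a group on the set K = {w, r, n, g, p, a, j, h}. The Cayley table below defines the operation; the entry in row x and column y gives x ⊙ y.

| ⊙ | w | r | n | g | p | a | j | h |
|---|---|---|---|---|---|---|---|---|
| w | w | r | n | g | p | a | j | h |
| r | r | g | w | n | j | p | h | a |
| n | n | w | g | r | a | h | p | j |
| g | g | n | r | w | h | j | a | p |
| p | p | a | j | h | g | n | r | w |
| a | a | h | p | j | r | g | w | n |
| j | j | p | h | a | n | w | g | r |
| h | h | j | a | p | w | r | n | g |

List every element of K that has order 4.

{a, h, j, n, p, r}

Identity is w. Compute the order of each non-identity element by repeated multiplication:
  r: r → g → n → w  (order 4)
  n: n → g → r → w  (order 4)
  g: g → w  (order 2)
  p: p → g → h → w  (order 4)
  a: a → g → j → w  (order 4)
  j: j → g → a → w  (order 4)
  h: h → g → p → w  (order 4)
Elements of order 4: {a, h, j, n, p, r}.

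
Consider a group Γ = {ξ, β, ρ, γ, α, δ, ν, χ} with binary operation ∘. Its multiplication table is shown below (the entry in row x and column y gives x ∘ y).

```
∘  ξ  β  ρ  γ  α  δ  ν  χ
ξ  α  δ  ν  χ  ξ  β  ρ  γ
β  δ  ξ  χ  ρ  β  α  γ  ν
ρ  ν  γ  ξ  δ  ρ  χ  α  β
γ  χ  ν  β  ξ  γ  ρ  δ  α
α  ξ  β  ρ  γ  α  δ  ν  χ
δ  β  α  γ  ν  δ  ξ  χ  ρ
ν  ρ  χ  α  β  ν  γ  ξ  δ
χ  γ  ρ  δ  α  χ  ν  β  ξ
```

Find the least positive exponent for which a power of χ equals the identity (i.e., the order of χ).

The identity element is α (its row matches the header).
χ^1 = χ
χ^2 = χ ∘ χ = ξ
χ^3 = ξ ∘ χ = γ
χ^4 = γ ∘ χ = α
The first power of χ equal to the identity is χ^4, so ord(χ) = 4.

4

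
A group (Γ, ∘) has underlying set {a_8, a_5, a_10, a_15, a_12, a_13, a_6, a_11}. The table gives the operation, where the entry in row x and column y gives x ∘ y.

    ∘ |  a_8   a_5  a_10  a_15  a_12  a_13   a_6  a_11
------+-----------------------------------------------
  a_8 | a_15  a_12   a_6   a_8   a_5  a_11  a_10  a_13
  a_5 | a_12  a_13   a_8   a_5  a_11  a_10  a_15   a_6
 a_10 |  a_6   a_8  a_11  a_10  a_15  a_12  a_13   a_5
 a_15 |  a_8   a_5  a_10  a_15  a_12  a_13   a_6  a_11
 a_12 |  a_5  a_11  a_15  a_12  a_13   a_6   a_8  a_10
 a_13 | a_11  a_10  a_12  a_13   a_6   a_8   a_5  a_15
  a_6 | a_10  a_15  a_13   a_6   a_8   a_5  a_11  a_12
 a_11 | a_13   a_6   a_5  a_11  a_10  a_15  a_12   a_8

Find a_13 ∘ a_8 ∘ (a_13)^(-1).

The identity is a_15. In row a_13, the entry a_15 sits in column a_11, so a_13^(-1) = a_11.
a_13 ∘ a_8 = a_11
a_11 ∘ a_11 = a_8

a_8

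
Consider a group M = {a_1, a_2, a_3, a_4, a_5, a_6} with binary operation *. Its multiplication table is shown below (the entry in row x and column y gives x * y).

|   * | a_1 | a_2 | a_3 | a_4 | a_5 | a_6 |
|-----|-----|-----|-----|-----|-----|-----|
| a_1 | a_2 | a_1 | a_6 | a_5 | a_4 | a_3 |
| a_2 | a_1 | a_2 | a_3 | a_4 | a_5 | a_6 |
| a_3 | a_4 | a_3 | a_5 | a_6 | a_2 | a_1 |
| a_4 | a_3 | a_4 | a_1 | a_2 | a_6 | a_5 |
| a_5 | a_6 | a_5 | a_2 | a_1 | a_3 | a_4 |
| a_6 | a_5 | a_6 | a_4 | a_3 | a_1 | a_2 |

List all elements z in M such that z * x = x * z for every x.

An element z is central iff its row equals its column in the table.
For a_5: a_5 * a_6 = a_4 ≠ a_1 = a_6 * a_5, so a_5 ∉ Z.
Checking each element this way leaves Z(M) = {a_2}.
(Structurally, M here is isomorphic to the symmetric group S_3.)

{a_2}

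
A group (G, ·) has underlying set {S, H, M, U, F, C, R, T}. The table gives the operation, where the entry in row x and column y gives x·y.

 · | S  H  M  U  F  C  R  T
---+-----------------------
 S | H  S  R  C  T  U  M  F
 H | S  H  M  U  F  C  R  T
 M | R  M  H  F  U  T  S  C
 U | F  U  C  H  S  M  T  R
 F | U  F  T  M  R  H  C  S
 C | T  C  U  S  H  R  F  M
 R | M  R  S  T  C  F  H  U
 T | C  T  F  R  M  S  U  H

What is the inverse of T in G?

T

First locate the identity: row H matches the header, so H is the identity.
Scan row T for H: T·T = H. Hence T^(-1) = T.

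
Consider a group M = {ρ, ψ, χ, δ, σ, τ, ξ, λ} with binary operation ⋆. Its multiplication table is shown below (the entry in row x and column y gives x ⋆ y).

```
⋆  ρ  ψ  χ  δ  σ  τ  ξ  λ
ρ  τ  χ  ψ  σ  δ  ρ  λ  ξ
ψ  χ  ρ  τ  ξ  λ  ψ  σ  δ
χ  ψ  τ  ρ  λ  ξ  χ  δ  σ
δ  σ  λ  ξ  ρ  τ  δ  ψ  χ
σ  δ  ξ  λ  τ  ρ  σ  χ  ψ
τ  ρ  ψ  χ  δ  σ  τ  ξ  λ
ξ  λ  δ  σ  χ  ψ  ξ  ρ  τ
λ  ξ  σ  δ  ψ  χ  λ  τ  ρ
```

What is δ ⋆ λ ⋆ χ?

ρ

δ ⋆ λ = χ
χ ⋆ χ = ρ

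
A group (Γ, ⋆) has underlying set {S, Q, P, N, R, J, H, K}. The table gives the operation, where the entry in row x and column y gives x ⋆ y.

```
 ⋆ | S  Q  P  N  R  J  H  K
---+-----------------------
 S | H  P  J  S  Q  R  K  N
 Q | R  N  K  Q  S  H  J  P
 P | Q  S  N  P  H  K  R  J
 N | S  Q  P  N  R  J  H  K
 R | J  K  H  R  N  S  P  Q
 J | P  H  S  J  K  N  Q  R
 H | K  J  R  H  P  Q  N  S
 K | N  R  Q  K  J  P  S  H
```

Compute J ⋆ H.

Q

Read row J, column H: J ⋆ H = Q.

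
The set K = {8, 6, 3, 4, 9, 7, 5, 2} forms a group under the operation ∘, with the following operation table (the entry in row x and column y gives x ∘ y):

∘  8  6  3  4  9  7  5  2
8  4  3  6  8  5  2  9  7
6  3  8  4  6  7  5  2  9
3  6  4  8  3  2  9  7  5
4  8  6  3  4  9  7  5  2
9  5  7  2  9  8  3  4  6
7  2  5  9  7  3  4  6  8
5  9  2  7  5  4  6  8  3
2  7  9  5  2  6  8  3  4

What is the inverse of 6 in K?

First locate the identity: row 4 matches the header, so 4 is the identity.
Scan row 6 for 4: 6 ∘ 3 = 4. Hence 6^(-1) = 3.

3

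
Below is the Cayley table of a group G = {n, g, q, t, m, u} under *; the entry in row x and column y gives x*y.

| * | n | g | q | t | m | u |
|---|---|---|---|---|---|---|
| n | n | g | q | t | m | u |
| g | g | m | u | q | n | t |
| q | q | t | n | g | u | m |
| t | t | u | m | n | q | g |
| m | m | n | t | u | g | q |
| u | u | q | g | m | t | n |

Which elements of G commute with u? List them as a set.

{n, u}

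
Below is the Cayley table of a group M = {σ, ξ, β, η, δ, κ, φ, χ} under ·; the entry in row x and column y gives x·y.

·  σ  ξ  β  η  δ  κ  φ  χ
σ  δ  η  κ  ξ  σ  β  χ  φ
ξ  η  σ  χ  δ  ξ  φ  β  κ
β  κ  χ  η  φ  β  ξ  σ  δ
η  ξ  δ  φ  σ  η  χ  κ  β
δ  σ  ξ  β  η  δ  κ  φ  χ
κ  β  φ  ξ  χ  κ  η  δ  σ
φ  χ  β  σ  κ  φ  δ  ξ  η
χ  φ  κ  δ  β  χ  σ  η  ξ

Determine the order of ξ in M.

The identity element is δ (its row matches the header).
ξ^1 = ξ
ξ^2 = ξ·ξ = σ
ξ^3 = σ·ξ = η
ξ^4 = η·ξ = δ
The first power of ξ equal to the identity is ξ^4, so ord(ξ) = 4.

4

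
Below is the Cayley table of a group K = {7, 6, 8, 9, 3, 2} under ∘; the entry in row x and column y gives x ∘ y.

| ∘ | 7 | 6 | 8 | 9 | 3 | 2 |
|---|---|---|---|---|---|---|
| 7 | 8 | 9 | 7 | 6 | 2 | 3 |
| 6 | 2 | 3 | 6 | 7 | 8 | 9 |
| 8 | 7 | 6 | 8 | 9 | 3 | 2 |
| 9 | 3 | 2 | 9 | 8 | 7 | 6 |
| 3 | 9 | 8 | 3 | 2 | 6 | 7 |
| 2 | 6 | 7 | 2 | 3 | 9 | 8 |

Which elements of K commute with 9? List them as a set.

Compare row 9 with column 9 entry by entry.
2 ∘ 9 = 3 but 9 ∘ 2 = 6, so 2 does not.
Collecting the elements that commute with 9: C(9) = {8, 9}.
(Structurally, K here is isomorphic to the symmetric group S_3.)

{8, 9}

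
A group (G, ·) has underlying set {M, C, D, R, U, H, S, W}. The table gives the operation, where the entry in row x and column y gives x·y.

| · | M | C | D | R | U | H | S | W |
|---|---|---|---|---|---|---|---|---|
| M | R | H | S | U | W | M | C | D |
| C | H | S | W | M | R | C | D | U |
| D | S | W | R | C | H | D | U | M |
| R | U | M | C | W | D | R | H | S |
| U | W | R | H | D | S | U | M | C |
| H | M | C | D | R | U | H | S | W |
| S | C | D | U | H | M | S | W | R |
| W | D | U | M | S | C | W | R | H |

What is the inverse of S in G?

First locate the identity: row H matches the header, so H is the identity.
Scan row S for H: S·R = H. Hence S^(-1) = R.
(Structurally, G here is isomorphic to the cyclic group Z_8.)

R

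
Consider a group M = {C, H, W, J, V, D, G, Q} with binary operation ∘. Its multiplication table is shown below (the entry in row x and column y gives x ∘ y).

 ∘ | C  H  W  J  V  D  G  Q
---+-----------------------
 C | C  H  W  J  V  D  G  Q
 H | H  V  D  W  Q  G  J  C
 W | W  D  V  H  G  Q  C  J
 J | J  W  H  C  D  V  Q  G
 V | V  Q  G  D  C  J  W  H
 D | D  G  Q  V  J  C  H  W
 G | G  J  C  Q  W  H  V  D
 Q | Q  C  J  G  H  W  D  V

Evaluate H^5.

H^1 = H
H^2 = H ∘ H = V
H^3 = V ∘ H = Q
H^4 = Q ∘ H = C
H^5 = C ∘ H = H

H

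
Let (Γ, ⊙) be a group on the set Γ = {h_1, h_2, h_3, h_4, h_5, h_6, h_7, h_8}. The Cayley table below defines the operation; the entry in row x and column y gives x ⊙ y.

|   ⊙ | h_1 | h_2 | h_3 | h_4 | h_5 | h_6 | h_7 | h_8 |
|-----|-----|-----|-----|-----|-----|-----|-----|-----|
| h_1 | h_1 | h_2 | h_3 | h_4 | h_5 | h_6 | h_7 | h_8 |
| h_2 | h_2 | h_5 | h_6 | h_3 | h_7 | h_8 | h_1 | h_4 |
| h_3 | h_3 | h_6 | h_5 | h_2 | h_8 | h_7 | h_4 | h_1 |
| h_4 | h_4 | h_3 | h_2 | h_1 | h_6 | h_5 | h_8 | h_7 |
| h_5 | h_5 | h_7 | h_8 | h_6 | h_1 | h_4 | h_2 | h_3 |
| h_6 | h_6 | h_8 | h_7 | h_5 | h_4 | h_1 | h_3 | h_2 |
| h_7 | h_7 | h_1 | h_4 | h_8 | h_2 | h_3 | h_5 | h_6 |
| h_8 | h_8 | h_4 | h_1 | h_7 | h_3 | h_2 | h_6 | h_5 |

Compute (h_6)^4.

h_6^1 = h_6
h_6^2 = h_6 ⊙ h_6 = h_1
h_6^3 = h_1 ⊙ h_6 = h_6
h_6^4 = h_6 ⊙ h_6 = h_1

h_1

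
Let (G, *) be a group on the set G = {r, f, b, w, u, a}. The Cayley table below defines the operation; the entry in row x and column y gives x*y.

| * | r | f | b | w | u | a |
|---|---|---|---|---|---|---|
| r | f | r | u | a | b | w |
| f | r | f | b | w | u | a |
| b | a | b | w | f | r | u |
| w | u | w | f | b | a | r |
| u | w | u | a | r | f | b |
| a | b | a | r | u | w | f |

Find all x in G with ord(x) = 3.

{b, w}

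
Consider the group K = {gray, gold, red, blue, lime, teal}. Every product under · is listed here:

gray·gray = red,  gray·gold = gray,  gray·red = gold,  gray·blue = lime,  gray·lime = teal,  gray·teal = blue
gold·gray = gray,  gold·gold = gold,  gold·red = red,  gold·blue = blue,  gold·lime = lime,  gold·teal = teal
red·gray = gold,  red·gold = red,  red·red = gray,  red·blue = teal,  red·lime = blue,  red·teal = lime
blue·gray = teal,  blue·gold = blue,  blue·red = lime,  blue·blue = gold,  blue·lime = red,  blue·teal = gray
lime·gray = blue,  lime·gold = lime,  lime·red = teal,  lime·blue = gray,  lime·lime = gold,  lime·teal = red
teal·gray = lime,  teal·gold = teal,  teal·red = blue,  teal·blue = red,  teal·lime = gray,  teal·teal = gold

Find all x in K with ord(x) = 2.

{blue, lime, teal}

Identity is gold. Compute the order of each non-identity element by repeated multiplication:
  gray: gray → red → gold  (order 3)
  red: red → gray → gold  (order 3)
  blue: blue → gold  (order 2)
  lime: lime → gold  (order 2)
  teal: teal → gold  (order 2)
Elements of order 2: {blue, lime, teal}.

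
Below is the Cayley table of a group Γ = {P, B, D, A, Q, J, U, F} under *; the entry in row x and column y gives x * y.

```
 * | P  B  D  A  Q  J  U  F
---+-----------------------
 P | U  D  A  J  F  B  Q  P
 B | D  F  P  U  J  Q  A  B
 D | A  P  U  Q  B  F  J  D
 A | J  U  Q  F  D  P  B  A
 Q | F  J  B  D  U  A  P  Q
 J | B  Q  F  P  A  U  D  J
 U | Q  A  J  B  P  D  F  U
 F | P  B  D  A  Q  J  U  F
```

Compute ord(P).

The identity element is F (its row matches the header).
P^1 = P
P^2 = P * P = U
P^3 = U * P = Q
P^4 = Q * P = F
The first power of P equal to the identity is P^4, so ord(P) = 4.

4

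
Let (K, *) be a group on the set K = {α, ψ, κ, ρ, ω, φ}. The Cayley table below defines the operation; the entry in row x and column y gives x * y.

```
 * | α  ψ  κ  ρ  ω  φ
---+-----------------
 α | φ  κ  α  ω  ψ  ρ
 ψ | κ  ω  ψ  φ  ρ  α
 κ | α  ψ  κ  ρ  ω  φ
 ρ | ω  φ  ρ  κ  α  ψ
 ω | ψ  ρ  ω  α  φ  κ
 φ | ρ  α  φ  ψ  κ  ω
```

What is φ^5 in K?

ω

φ^1 = φ
φ^2 = φ * φ = ω
φ^3 = ω * φ = κ
φ^4 = κ * φ = φ
φ^5 = φ * φ = ω
(Structurally, K here is isomorphic to the cyclic group Z_6.)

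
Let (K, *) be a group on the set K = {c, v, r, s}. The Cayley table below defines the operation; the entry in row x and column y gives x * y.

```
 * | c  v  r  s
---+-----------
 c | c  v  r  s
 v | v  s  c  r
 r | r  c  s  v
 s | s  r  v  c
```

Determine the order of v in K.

4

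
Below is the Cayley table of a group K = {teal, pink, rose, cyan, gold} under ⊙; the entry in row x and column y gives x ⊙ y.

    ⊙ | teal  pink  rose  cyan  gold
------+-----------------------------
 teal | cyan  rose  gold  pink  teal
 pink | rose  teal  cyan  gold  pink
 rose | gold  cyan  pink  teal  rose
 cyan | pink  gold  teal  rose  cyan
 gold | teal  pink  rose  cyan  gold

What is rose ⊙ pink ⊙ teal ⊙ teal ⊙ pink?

cyan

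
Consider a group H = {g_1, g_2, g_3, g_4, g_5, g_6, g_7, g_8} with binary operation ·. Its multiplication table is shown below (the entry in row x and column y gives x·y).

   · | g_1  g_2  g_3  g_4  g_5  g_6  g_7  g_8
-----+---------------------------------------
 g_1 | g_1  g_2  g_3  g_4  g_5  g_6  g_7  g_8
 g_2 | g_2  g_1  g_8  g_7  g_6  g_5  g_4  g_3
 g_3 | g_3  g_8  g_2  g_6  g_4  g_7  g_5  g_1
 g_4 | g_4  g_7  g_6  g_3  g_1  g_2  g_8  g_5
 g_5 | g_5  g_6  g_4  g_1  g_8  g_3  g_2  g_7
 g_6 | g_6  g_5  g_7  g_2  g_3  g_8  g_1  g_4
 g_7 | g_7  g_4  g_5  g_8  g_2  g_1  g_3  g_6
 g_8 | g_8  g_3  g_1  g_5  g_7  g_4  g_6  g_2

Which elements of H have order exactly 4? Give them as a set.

{g_3, g_8}

Identity is g_1. Compute the order of each non-identity element by repeated multiplication:
  g_2: g_2 → g_1  (order 2)
  g_3: g_3 → g_2 → g_8 → g_1  (order 4)
  g_4: g_4 → g_3 → g_6 → g_2 → g_7 → g_8 → g_5 → g_1  (order 8)
  g_5: g_5 → g_8 → g_7 → g_2 → g_6 → g_3 → g_4 → g_1  (order 8)
  g_6: g_6 → g_8 → g_4 → g_2 → g_5 → g_3 → g_7 → g_1  (order 8)
  g_7: g_7 → g_3 → g_5 → g_2 → g_4 → g_8 → g_6 → g_1  (order 8)
  g_8: g_8 → g_2 → g_3 → g_1  (order 4)
Elements of order 4: {g_3, g_8}.
(Structurally, H here is isomorphic to the cyclic group Z_8.)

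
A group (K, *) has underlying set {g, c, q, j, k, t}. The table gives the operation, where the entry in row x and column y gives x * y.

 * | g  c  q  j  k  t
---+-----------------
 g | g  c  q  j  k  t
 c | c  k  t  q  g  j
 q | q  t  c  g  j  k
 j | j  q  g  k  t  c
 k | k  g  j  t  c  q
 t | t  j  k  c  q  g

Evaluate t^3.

t

t^1 = t
t^2 = t * t = g
t^3 = g * t = t
(Structurally, K here is isomorphic to the cyclic group Z_6.)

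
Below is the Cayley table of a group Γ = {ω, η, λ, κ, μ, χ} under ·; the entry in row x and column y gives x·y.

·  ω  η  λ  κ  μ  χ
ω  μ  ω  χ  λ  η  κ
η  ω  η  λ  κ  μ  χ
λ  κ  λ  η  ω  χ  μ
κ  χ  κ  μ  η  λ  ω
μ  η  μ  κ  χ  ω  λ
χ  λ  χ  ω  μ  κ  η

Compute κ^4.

κ^1 = κ
κ^2 = κ·κ = η
κ^3 = η·κ = κ
κ^4 = κ·κ = η
(Structurally, Γ here is isomorphic to the symmetric group S_3.)

η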